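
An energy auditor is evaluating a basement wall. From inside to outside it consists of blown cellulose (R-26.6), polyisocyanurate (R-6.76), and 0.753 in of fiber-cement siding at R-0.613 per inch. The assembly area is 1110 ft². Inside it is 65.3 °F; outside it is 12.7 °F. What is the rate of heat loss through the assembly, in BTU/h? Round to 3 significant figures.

0.753 × 0.613 = 0.4616
R_total = 26.6 + 6.76 + 0.4616 = 33.82 ft²·°F·h/BTU
Q = A·ΔT/R = 1110 × (65.3 − 12.7) / 33.82 = 1726 BTU/h

1730 BTU/h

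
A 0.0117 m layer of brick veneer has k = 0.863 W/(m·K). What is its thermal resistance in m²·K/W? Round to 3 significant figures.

R = L/k = 0.0117/0.863 = 0.01356 m²·K/W

0.0136 m²·K/W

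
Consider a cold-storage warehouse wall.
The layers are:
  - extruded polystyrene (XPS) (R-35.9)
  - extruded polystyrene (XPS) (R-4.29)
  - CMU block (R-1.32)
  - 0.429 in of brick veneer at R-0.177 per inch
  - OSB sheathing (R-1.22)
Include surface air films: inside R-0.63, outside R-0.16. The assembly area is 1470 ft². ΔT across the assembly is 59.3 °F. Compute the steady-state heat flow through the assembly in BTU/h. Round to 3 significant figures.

2000 BTU/h

0.429 × 0.177 = 0.07593
R_total = 0.63 + 35.9 + 4.29 + 1.32 + 0.07593 + 1.22 + 0.16 = 43.6 ft²·°F·h/BTU
Q = A·ΔT/R = 1470 × 59.3 / 43.6 = 2000 BTU/h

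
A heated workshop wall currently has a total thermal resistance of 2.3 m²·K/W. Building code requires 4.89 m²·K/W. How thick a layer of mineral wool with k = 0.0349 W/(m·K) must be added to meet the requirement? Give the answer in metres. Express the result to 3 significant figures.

ΔR = 4.89 − 2.3 = 2.59 m²·K/W
L = ΔR × k = 2.59 × 0.0349 = 0.09039 m

0.0904 m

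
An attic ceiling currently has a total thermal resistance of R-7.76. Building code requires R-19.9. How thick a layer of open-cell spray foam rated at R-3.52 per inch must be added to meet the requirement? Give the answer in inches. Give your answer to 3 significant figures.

ΔR = 19.9 − 7.76 = 12.14 ft²·°F·h/BTU
L = ΔR / (R/in) = 12.14/3.52 = 3.449 in

3.45 in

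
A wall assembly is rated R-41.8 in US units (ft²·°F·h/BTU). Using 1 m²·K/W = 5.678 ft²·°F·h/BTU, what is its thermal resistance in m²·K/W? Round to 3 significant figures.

R_SI = 41.8/5.678 = 7.362

7.36 m²·K/W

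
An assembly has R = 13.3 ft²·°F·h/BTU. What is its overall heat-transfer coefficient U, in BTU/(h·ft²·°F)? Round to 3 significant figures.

0.0752 BTU/(h·ft²·°F)

U = 1/R = 1/13.3 = 0.07519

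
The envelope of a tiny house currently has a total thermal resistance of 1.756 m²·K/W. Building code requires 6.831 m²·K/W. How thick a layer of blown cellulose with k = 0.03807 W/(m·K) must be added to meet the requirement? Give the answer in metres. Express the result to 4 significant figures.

0.1932 m

ΔR = 6.831 − 1.756 = 5.075 m²·K/W
L = ΔR × k = 5.075 × 0.03807 = 0.19321 m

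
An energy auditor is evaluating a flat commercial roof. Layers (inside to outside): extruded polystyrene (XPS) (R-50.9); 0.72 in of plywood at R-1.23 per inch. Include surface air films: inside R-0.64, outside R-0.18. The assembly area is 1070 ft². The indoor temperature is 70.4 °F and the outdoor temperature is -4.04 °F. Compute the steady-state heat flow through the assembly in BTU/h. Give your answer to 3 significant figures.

0.72 × 1.23 = 0.8856
R_total = 0.64 + 50.9 + 0.8856 + 0.18 = 52.61 ft²·°F·h/BTU
Q = A·ΔT/R = 1070 × (70.4 − (-4.04)) / 52.61 = 1514 BTU/h

1510 BTU/h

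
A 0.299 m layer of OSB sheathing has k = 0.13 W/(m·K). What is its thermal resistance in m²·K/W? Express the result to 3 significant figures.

R = L/k = 0.299/0.13 = 2.3 m²·K/W

2.30 m²·K/W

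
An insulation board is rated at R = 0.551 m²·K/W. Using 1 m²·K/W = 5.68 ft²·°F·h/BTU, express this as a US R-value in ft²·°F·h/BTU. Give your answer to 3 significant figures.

R_US = 0.551 × 5.68 = 3.13

3.13 ft²·°F·h/BTU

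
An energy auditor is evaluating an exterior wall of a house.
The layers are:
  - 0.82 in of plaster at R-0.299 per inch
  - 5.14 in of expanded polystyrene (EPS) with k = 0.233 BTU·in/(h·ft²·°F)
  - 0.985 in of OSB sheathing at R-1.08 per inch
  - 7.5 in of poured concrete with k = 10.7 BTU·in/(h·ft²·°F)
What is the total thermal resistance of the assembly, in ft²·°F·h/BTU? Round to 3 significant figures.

0.82 × 0.299 = 0.2452
5.14/0.233 = 22.06
0.985 × 1.08 = 1.064
7.5/10.7 = 0.7009
R_total = 0.2452 + 22.06 + 1.064 + 0.7009 = 24.07 ft²·°F·h/BTU

24.1 ft²·°F·h/BTU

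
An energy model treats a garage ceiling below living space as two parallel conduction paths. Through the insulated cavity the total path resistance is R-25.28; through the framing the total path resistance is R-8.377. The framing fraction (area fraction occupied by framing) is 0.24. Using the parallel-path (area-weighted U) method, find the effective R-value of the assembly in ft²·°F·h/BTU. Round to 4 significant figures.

U_eff = 0.76/25.28 + 0.24/8.377 = 0.030063 + 0.02865 = 0.058713
R_eff = 1/U_eff = 17.032 ft²·°F·h/BTU

17.03 ft²·°F·h/BTU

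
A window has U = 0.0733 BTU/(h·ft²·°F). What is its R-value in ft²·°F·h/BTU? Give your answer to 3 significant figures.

13.6 ft²·°F·h/BTU

R = 1/U = 1/0.0733 = 13.64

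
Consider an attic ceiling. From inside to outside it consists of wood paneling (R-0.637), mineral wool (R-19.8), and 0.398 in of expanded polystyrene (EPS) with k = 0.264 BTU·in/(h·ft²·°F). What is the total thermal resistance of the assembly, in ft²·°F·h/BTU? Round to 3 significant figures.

0.398/0.264 = 1.508
R_total = 0.637 + 19.8 + 1.508 = 21.94 ft²·°F·h/BTU

21.9 ft²·°F·h/BTU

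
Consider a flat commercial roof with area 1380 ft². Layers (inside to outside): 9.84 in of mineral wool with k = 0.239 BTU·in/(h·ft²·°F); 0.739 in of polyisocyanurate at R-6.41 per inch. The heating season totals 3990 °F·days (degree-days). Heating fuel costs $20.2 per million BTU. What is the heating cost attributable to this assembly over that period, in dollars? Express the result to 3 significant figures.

9.84/0.239 = 41.17
0.739 × 6.41 = 4.737
R_total = 41.17 + 4.737 = 45.91 ft²·°F·h/BTU
E = A × HDD × 24 / R = 1380 × 3990 × 24 / 45.91 = 2879000 BTU
Cost = 2879000/10⁶ × 20.2 = $58.15

58.1 dollars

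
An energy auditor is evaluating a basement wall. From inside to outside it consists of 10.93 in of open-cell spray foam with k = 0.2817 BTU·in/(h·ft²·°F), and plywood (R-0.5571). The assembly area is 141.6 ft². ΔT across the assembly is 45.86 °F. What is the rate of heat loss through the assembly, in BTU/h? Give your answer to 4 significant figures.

10.93/0.2817 = 38.8
R_total = 38.8 + 0.5571 = 39.357 ft²·°F·h/BTU
Q = A·ΔT/R = 141.6 × 45.86 / 39.357 = 165 BTU/h

165.0 BTU/h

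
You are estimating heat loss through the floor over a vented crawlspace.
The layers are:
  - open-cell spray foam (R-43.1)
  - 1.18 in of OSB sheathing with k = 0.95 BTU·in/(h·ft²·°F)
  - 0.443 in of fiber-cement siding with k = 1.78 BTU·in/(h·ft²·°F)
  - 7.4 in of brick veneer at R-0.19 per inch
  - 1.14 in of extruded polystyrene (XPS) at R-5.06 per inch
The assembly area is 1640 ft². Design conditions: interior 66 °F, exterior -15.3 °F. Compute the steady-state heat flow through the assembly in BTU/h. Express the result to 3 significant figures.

2580 BTU/h

1.18/0.95 = 1.242
0.443/1.78 = 0.2489
7.4 × 0.19 = 1.406
1.14 × 5.06 = 5.768
R_total = 43.1 + 1.242 + 0.2489 + 1.406 + 5.768 = 51.77 ft²·°F·h/BTU
Q = A·ΔT/R = 1640 × (66 − (-15.3)) / 51.77 = 2576 BTU/h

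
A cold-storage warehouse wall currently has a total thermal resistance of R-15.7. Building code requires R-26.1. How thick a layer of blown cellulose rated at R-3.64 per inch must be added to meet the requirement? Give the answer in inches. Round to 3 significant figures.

ΔR = 26.1 − 15.7 = 10.4 ft²·°F·h/BTU
L = ΔR / (R/in) = 10.4/3.64 = 2.857 in

2.86 in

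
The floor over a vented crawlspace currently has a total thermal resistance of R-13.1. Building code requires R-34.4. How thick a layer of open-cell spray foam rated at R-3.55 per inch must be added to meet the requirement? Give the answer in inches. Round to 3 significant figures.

ΔR = 34.4 − 13.1 = 21.3 ft²·°F·h/BTU
L = ΔR / (R/in) = 21.3/3.55 = 6 in

6.00 in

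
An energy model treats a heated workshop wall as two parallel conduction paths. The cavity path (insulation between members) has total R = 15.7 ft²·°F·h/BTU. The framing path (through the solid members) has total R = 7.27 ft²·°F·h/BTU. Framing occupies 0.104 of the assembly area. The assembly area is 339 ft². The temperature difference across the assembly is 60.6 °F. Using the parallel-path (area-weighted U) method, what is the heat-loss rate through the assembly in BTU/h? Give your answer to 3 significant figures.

1470 BTU/h

U_eff = 0.896/15.7 + 0.104/7.27 = 0.05707 + 0.01431 = 0.07138
R_eff = 1/U_eff = 14.01 ft²·°F·h/BTU
Q = 339 × 60.6 / 14.01 = 1466 BTU/h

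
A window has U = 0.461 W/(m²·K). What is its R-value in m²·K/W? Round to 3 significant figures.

R = 1/U = 1/0.461 = 2.169

2.17 m²·K/W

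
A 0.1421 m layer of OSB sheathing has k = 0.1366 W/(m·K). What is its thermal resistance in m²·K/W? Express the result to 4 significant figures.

1.040 m²·K/W

R = L/k = 0.1421/0.1366 = 1.0403 m²·K/W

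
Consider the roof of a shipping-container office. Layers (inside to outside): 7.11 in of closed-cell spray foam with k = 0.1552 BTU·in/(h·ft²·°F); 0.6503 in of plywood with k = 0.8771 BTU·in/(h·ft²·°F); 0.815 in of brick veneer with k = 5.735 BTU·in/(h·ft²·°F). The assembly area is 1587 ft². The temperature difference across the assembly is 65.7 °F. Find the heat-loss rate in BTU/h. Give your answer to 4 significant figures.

2233 BTU/h

7.11/0.1552 = 45.812
0.6503/0.8771 = 0.74142
0.815/5.735 = 0.14211
R_total = 45.812 + 0.74142 + 0.14211 = 46.695 ft²·°F·h/BTU
Q = A·ΔT/R = 1587 × 65.7 / 46.695 = 2232.9 BTU/h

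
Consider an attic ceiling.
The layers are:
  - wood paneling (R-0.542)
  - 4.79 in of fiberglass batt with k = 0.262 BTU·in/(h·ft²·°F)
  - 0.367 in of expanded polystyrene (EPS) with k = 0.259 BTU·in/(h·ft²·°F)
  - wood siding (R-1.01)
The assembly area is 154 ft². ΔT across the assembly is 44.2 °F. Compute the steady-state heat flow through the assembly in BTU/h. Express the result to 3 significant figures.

320 BTU/h

4.79/0.262 = 18.28
0.367/0.259 = 1.417
R_total = 0.542 + 18.28 + 1.417 + 1.01 = 21.25 ft²·°F·h/BTU
Q = A·ΔT/R = 154 × 44.2 / 21.25 = 320.3 BTU/h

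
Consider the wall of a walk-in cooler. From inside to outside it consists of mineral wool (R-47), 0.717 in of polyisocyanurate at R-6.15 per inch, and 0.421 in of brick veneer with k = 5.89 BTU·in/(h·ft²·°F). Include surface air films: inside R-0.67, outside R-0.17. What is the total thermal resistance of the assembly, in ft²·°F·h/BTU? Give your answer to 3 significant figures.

52.3 ft²·°F·h/BTU

0.717 × 6.15 = 4.41
0.421/5.89 = 0.07148
R_total = 0.67 + 47 + 4.41 + 0.07148 + 0.17 = 52.32 ft²·°F·h/BTU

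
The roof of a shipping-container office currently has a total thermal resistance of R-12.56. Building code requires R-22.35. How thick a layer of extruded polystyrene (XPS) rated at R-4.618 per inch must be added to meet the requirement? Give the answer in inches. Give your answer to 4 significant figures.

2.120 in

ΔR = 22.35 − 12.56 = 9.79 ft²·°F·h/BTU
L = ΔR / (R/in) = 9.79/4.618 = 2.12 in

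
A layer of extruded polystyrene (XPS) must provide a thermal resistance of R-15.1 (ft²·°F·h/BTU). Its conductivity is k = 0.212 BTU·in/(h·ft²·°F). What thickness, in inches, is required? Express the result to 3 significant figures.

L = R × k = 15.1 × 0.212 = 3.201 in

3.20 in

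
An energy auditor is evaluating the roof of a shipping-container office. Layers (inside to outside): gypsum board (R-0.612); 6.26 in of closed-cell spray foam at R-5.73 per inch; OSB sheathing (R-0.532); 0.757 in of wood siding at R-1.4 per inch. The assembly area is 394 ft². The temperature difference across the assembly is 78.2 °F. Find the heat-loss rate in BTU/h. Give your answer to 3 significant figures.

6.26 × 5.73 = 35.87
0.757 × 1.4 = 1.06
R_total = 0.612 + 35.87 + 0.532 + 1.06 = 38.07 ft²·°F·h/BTU
Q = A·ΔT/R = 394 × 78.2 / 38.07 = 809.2 BTU/h

809 BTU/h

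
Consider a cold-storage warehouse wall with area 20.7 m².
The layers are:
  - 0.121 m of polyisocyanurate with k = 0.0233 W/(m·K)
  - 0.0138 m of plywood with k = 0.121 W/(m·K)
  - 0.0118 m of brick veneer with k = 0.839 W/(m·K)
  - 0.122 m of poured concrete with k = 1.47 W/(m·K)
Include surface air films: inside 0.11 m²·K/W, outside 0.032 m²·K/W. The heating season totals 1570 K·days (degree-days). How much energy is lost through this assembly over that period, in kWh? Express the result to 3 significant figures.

0.121/0.0233 = 5.193
0.0138/0.121 = 0.114
0.0118/0.839 = 0.01406
0.122/1.47 = 0.08299
R_total = 0.11 + 5.193 + 0.114 + 0.01406 + 0.08299 + 0.032 = 5.546 m²·K/W
E = A × HDD × 24 / R / 1000 = 20.7 × 1570 × 24 / 5.546 / 1000 = 140.6 kWh

141 kWh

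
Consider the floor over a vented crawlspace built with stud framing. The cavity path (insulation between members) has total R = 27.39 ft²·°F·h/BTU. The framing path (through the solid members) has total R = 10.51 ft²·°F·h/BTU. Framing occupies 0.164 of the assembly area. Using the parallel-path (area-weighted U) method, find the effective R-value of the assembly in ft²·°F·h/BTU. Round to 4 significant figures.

U_eff = 0.836/27.39 + 0.164/10.51 = 0.030522 + 0.015604 = 0.046126
R_eff = 1/U_eff = 21.68 ft²·°F·h/BTU

21.68 ft²·°F·h/BTU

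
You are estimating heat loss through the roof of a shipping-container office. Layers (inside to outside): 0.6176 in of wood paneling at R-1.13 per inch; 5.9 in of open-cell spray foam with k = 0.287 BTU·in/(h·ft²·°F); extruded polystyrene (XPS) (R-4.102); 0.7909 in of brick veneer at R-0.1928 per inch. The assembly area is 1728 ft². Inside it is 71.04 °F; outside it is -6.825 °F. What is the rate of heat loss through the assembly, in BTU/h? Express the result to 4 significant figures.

5274 BTU/h

0.6176 × 1.13 = 0.69789
5.9/0.287 = 20.557
0.7909 × 0.1928 = 0.15249
R_total = 0.69789 + 20.557 + 4.102 + 0.15249 = 25.51 ft²·°F·h/BTU
Q = A·ΔT/R = 1728 × (71.04 − (-6.825)) / 25.51 = 5274.5 BTU/h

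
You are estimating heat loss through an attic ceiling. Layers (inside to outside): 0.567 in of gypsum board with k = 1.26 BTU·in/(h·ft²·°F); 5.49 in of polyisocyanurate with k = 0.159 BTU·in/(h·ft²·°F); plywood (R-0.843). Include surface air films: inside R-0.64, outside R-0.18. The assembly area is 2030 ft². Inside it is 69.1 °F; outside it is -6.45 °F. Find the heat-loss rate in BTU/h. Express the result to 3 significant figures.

0.567/1.26 = 0.45
5.49/0.159 = 34.53
R_total = 0.64 + 0.45 + 34.53 + 0.843 + 0.18 = 36.64 ft²·°F·h/BTU
Q = A·ΔT/R = 2030 × (69.1 − (-6.45)) / 36.64 = 4186 BTU/h

4190 BTU/h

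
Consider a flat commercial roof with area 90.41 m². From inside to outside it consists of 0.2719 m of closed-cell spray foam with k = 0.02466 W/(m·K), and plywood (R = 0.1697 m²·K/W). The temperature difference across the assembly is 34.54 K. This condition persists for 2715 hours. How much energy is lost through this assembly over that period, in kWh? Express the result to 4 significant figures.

757.3 kWh

0.2719/0.02466 = 11.026
R_total = 11.026 + 0.1697 = 11.196 m²·K/W
Q = 90.41 × 34.54 / 11.196 = 278.93 W
E = 278.93 W × 2715 h / 1000 = 757.28 kWh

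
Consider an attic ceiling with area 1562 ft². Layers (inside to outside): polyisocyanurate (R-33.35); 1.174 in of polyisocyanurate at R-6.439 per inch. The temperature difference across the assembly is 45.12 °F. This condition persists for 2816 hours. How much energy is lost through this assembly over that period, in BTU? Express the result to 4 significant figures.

1.174 × 6.439 = 7.5594
R_total = 33.35 + 7.5594 = 40.909 ft²·°F·h/BTU
Q = 1562 × 45.12 / 40.909 = 1722.8 BTU/h
E = 1722.8 × 2816 = 4851300 BTU

4851000 BTU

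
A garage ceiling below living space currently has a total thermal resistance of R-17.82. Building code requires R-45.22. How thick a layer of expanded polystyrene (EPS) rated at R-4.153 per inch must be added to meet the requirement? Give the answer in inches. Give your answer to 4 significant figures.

6.598 in

ΔR = 45.22 − 17.82 = 27.4 ft²·°F·h/BTU
L = ΔR / (R/in) = 27.4/4.153 = 6.5976 in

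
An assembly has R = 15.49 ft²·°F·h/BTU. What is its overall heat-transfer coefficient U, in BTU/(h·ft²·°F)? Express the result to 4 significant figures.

U = 1/R = 1/15.49 = 0.064558

0.06456 BTU/(h·ft²·°F)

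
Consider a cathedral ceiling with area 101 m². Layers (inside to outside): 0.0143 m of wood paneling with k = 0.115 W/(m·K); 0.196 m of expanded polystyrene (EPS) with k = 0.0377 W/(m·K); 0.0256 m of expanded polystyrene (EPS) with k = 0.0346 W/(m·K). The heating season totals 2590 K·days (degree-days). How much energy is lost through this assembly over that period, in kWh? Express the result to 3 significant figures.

0.0143/0.115 = 0.1243
0.196/0.0377 = 5.199
0.0256/0.0346 = 0.7399
R_total = 0.1243 + 5.199 + 0.7399 = 6.063 m²·K/W
E = A × HDD × 24 / R / 1000 = 101 × 2590 × 24 / 6.063 / 1000 = 1035 kWh

1040 kWh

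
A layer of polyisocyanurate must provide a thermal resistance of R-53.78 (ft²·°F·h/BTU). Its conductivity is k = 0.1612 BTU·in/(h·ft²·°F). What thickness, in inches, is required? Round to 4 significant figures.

L = R × k = 53.78 × 0.1612 = 8.6693 in

8.669 in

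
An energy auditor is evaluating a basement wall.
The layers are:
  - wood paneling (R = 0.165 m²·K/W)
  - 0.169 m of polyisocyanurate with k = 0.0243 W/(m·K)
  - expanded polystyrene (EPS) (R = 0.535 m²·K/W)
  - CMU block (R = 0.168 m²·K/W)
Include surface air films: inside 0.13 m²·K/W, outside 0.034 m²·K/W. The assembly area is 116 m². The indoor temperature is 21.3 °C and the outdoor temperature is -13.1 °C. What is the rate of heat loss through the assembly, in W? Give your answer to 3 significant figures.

500 W

0.169/0.0243 = 6.955
R_total = 0.13 + 0.165 + 6.955 + 0.535 + 0.168 + 0.034 = 7.987 m²·K/W
Q = A·ΔT/R = 116 × (21.3 − (-13.1)) / 7.987 = 499.6 W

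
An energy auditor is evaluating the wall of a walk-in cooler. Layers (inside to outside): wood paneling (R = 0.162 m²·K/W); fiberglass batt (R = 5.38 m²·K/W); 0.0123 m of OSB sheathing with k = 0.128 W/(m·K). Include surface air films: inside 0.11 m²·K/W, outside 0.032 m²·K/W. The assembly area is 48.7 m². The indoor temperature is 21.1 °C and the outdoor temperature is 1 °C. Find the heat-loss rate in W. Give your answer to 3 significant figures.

169 W

0.0123/0.128 = 0.09609
R_total = 0.11 + 0.162 + 5.38 + 0.09609 + 0.032 = 5.78 m²·K/W
Q = A·ΔT/R = 48.7 × (21.1 − 1) / 5.78 = 169.4 W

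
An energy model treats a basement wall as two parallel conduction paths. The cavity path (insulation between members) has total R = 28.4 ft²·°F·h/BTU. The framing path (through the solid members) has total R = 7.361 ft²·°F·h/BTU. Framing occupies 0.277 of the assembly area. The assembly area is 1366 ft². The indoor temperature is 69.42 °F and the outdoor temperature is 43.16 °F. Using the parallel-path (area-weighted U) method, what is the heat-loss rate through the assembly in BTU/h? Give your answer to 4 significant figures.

2263 BTU/h

U_eff = 0.723/28.4 + 0.277/7.361 = 0.025458 + 0.037631 = 0.063089
R_eff = 1/U_eff = 15.851 ft²·°F·h/BTU
Q = 1366 × (69.42 − 43.16) / 15.851 = 2263.1 BTU/h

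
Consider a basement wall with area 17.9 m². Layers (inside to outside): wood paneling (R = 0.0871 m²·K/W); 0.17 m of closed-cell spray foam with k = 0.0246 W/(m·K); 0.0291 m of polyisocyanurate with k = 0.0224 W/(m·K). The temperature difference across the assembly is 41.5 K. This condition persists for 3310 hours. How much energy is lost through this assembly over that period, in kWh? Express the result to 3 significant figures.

296 kWh

0.17/0.0246 = 6.911
0.0291/0.0224 = 1.299
R_total = 0.0871 + 6.911 + 1.299 = 8.297 m²·K/W
Q = 17.9 × 41.5 / 8.297 = 89.53 W
E = 89.53 W × 3310 h / 1000 = 296.4 kWh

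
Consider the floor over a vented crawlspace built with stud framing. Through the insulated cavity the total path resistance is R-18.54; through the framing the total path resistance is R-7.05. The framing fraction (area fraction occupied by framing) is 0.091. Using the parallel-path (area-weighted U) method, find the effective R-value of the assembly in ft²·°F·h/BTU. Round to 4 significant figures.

16.15 ft²·°F·h/BTU

U_eff = 0.909/18.54 + 0.091/7.05 = 0.049029 + 0.012908 = 0.061937
R_eff = 1/U_eff = 16.145 ft²·°F·h/BTU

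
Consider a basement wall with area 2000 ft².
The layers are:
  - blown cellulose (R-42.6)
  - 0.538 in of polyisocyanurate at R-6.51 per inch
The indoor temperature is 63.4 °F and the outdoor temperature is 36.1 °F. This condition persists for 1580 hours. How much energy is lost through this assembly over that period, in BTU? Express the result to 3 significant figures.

1870000 BTU

0.538 × 6.51 = 3.502
R_total = 42.6 + 3.502 = 46.1 ft²·°F·h/BTU
Q = 2000 × (63.4 − 36.1) / 46.1 = 1184 BTU/h
E = 1184 × 1580 = 1871000 BTU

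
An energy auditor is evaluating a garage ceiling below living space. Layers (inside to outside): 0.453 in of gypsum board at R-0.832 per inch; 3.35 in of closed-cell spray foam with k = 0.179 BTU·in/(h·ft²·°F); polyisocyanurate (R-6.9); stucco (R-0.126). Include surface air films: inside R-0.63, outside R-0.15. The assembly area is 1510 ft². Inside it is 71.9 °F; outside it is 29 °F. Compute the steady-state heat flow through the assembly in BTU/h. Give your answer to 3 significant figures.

2410 BTU/h

0.453 × 0.832 = 0.3769
3.35/0.179 = 18.72
R_total = 0.63 + 0.3769 + 18.72 + 6.9 + 0.126 + 0.15 = 26.9 ft²·°F·h/BTU
Q = A·ΔT/R = 1510 × (71.9 − 29) / 26.9 = 2408 BTU/h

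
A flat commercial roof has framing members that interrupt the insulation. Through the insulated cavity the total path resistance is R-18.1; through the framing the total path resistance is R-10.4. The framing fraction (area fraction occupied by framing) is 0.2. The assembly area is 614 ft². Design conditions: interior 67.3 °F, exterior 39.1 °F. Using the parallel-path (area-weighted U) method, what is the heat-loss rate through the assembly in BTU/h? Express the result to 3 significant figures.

1100 BTU/h

U_eff = 0.8/18.1 + 0.2/10.4 = 0.0442 + 0.01923 = 0.06343
R_eff = 1/U_eff = 15.77 ft²·°F·h/BTU
Q = 614 × (67.3 − 39.1) / 15.77 = 1098 BTU/h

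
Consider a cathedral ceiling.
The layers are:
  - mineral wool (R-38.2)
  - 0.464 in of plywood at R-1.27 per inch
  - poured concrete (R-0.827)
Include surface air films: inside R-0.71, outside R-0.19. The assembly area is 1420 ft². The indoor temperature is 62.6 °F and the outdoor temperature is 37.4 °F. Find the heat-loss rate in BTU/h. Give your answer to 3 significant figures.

883 BTU/h

0.464 × 1.27 = 0.5893
R_total = 0.71 + 38.2 + 0.5893 + 0.827 + 0.19 = 40.52 ft²·°F·h/BTU
Q = A·ΔT/R = 1420 × (62.6 − 37.4) / 40.52 = 883.2 BTU/h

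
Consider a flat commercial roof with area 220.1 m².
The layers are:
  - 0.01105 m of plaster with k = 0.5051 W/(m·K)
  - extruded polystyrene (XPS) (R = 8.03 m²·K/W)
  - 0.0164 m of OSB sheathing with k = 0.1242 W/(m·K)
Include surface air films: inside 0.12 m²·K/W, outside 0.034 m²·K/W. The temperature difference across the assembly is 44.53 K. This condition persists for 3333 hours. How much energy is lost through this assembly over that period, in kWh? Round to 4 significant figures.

0.01105/0.5051 = 0.021877
0.0164/0.1242 = 0.13205
R_total = 0.12 + 0.021877 + 8.03 + 0.13205 + 0.034 = 8.3379 m²·K/W
Q = 220.1 × 44.53 / 8.3379 = 1175.5 W
E = 1175.5 W × 3333 h / 1000 = 3917.9 kWh

3918 kWh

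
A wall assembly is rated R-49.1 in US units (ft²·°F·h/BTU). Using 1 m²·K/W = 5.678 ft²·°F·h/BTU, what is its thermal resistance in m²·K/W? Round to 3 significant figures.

R_SI = 49.1/5.678 = 8.647

8.65 m²·K/W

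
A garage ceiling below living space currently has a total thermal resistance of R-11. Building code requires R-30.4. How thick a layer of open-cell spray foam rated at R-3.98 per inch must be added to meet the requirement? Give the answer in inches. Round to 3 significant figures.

4.87 in

ΔR = 30.4 − 11 = 19.4 ft²·°F·h/BTU
L = ΔR / (R/in) = 19.4/3.98 = 4.874 in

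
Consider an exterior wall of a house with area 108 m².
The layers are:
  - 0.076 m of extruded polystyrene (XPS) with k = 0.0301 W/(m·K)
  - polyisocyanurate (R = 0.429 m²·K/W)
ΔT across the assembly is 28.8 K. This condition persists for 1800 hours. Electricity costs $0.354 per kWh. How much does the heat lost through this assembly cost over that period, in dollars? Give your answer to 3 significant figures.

0.076/0.0301 = 2.525
R_total = 2.525 + 0.429 = 2.954 m²·K/W
Q = 108 × 28.8 / 2.954 = 1053 W
E = 1053 W × 1800 h / 1000 = 1895 kWh
Cost = 1895 × 0.354 = $671

671 dollars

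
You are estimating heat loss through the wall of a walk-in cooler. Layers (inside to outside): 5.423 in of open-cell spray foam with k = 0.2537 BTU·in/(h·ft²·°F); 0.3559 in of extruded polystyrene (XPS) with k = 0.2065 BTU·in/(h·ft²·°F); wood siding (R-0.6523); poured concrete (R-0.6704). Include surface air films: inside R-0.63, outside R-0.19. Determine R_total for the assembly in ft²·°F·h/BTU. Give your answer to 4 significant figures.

25.24 ft²·°F·h/BTU

5.423/0.2537 = 21.376
0.3559/0.2065 = 1.7235
R_total = 0.63 + 21.376 + 1.7235 + 0.6523 + 0.6704 + 0.19 = 25.242 ft²·°F·h/BTU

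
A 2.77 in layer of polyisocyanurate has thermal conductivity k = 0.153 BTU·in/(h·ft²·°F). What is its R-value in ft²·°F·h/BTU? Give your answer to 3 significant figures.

R = L/k = 2.77/0.153 = 18.1 ft²·°F·h/BTU

18.1 ft²·°F·h/BTU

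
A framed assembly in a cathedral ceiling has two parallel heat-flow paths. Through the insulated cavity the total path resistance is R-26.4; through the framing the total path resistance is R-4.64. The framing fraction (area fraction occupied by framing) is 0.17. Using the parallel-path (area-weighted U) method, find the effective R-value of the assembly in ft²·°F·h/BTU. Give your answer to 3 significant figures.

14.7 ft²·°F·h/BTU

U_eff = 0.83/26.4 + 0.17/4.64 = 0.03144 + 0.03664 = 0.06808
R_eff = 1/U_eff = 14.69 ft²·°F·h/BTU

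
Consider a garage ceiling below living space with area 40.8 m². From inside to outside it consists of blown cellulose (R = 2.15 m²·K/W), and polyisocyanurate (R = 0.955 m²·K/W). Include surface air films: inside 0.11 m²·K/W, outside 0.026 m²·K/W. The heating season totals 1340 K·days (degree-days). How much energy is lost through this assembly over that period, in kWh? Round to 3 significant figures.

R_total = 0.11 + 2.15 + 0.955 + 0.026 = 3.241 m²·K/W
E = A × HDD × 24 / R / 1000 = 40.8 × 1340 × 24 / 3.241 / 1000 = 404.9 kWh

405 kWh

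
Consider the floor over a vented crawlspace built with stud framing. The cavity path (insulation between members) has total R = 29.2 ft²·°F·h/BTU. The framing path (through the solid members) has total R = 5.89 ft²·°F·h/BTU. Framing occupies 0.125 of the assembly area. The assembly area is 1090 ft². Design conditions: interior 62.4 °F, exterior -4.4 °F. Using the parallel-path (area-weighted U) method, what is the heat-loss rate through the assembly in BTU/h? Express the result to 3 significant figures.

U_eff = 0.875/29.2 + 0.125/5.89 = 0.02997 + 0.02122 = 0.05119
R_eff = 1/U_eff = 19.54 ft²·°F·h/BTU
Q = 1090 × (62.4 − (-4.4)) / 19.54 = 3727 BTU/h

3730 BTU/h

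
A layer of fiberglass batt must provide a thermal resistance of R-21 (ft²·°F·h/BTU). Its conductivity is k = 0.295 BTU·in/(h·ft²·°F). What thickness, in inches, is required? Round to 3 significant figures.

L = R × k = 21 × 0.295 = 6.195 in

6.19 in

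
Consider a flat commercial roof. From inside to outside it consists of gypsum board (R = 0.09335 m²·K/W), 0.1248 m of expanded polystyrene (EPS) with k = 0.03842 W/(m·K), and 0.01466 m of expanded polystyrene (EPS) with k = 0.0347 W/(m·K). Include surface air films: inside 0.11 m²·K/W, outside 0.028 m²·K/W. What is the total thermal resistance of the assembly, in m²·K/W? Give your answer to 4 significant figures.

3.902 m²·K/W

0.1248/0.03842 = 3.2483
0.01466/0.0347 = 0.42248
R_total = 0.11 + 0.09335 + 3.2483 + 0.42248 + 0.028 = 3.9021 m²·K/W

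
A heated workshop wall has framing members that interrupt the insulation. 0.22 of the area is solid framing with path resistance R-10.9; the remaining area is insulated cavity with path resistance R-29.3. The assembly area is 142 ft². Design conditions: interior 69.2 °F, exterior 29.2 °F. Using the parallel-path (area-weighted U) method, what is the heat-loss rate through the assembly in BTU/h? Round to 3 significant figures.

U_eff = 0.78/29.3 + 0.22/10.9 = 0.02662 + 0.02018 = 0.0468
R_eff = 1/U_eff = 21.37 ft²·°F·h/BTU
Q = 142 × (69.2 − 29.2) / 21.37 = 265.9 BTU/h

266 BTU/h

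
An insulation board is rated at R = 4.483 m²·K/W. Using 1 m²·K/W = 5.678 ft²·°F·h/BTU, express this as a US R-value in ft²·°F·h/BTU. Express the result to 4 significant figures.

R_US = 4.483 × 5.678 = 25.454

25.45 ft²·°F·h/BTU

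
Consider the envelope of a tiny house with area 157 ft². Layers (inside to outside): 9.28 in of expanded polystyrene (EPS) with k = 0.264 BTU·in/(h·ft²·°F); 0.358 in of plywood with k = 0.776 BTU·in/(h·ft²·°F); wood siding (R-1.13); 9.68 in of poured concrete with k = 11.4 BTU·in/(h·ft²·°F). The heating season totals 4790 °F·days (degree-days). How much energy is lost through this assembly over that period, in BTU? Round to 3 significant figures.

9.28/0.264 = 35.15
0.358/0.776 = 0.4613
9.68/11.4 = 0.8491
R_total = 35.15 + 0.4613 + 1.13 + 0.8491 = 37.59 ft²·°F·h/BTU
E = A × HDD × 24 / R = 157 × 4790 × 24 / 37.59 = 480100 BTU

480000 BTU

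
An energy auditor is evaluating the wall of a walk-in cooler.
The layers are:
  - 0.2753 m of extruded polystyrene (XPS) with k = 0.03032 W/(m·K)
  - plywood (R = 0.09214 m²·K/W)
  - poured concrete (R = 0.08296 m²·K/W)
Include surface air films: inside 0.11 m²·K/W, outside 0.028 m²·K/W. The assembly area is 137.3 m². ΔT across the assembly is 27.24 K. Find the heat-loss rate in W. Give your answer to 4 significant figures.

0.2753/0.03032 = 9.0798
R_total = 0.11 + 9.0798 + 0.09214 + 0.08296 + 0.028 = 9.3929 m²·K/W
Q = A·ΔT/R = 137.3 × 27.24 / 9.3929 = 398.18 W

398.2 W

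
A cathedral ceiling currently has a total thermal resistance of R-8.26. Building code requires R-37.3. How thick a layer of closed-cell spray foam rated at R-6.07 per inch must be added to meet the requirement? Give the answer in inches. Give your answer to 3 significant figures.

ΔR = 37.3 − 8.26 = 29.04 ft²·°F·h/BTU
L = ΔR / (R/in) = 29.04/6.07 = 4.784 in

4.78 in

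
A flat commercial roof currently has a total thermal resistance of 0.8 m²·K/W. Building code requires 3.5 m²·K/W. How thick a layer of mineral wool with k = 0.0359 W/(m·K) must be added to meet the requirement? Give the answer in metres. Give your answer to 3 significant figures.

ΔR = 3.5 − 0.8 = 2.7 m²·K/W
L = ΔR × k = 2.7 × 0.0359 = 0.09693 m

0.0969 m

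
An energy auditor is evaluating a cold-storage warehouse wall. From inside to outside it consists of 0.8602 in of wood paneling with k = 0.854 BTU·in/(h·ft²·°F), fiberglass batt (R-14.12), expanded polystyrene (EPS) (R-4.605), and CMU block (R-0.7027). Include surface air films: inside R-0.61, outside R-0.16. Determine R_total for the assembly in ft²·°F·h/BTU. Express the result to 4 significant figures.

21.20 ft²·°F·h/BTU

0.8602/0.854 = 1.0073
R_total = 0.61 + 1.0073 + 14.12 + 4.605 + 0.7027 + 0.16 = 21.205 ft²·°F·h/BTU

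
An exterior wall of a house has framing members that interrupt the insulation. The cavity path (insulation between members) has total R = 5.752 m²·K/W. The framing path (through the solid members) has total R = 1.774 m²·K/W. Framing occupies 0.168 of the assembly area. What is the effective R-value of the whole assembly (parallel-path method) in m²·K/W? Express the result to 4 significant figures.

U_eff = 0.832/5.752 + 0.168/1.774 = 0.14465 + 0.094701 = 0.23935
R_eff = 1/U_eff = 4.178 m²·K/W

4.178 m²·K/W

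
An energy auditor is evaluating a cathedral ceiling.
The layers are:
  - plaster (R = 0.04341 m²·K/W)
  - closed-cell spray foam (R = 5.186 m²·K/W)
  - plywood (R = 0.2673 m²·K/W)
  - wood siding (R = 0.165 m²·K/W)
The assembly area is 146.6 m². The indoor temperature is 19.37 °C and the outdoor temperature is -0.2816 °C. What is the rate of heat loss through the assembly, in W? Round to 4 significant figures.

508.8 W

R_total = 0.04341 + 5.186 + 0.2673 + 0.165 = 5.6617 m²·K/W
Q = A·ΔT/R = 146.6 × (19.37 − (-0.2816)) / 5.6617 = 508.84 W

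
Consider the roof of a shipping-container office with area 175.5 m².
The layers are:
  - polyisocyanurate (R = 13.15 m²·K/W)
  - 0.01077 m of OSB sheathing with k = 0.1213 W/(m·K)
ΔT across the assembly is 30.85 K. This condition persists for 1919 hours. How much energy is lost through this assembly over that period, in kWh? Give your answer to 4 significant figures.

0.01077/0.1213 = 0.088788
R_total = 13.15 + 0.088788 = 13.239 m²·K/W
Q = 175.5 × 30.85 / 13.239 = 408.96 W
E = 408.96 W × 1919 h / 1000 = 784.8 kWh

784.8 kWh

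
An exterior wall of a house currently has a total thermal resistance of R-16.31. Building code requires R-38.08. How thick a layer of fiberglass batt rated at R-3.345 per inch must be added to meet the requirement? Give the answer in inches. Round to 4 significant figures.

6.508 in

ΔR = 38.08 − 16.31 = 21.77 ft²·°F·h/BTU
L = ΔR / (R/in) = 21.77/3.345 = 6.5082 in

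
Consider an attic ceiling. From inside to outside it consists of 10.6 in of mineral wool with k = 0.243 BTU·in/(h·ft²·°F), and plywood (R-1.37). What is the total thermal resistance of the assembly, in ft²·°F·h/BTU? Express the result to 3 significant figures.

45.0 ft²·°F·h/BTU

10.6/0.243 = 43.62
R_total = 43.62 + 1.37 = 44.99 ft²·°F·h/BTU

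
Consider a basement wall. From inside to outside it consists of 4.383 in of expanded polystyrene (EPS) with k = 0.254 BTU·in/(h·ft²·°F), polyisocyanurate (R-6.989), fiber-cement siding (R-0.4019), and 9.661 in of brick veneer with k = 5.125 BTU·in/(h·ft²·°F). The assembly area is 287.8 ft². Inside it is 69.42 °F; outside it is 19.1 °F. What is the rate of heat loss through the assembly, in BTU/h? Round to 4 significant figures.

4.383/0.254 = 17.256
9.661/5.125 = 1.8851
R_total = 17.256 + 6.989 + 0.4019 + 1.8851 = 26.532 ft²·°F·h/BTU
Q = A·ΔT/R = 287.8 × (69.42 − 19.1) / 26.532 = 545.84 BTU/h

545.8 BTU/h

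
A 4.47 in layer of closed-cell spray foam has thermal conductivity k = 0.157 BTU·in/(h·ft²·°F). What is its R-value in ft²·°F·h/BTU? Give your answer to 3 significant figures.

R = L/k = 4.47/0.157 = 28.47 ft²·°F·h/BTU

28.5 ft²·°F·h/BTU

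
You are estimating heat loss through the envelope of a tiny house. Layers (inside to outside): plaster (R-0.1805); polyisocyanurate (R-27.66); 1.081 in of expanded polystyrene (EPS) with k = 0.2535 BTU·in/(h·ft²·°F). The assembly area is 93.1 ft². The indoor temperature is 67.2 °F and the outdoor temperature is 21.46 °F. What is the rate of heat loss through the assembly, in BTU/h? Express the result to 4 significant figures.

1.081/0.2535 = 4.2643
R_total = 0.1805 + 27.66 + 4.2643 = 32.105 ft²·°F·h/BTU
Q = A·ΔT/R = 93.1 × (67.2 − 21.46) / 32.105 = 132.64 BTU/h

132.6 BTU/h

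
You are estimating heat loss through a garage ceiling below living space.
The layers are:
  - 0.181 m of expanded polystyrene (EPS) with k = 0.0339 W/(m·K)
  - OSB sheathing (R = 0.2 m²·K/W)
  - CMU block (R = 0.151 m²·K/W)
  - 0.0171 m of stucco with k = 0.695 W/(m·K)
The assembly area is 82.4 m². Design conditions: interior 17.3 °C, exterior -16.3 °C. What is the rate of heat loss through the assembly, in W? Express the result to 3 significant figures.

0.181/0.0339 = 5.339
0.0171/0.695 = 0.0246
R_total = 5.339 + 0.2 + 0.151 + 0.0246 = 5.715 m²·K/W
Q = A·ΔT/R = 82.4 × (17.3 − (-16.3)) / 5.715 = 484.5 W

484 W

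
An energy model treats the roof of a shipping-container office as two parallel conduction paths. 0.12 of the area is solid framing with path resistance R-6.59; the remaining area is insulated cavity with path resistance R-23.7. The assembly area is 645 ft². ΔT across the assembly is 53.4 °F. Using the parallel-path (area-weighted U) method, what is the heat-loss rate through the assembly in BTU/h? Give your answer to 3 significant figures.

1910 BTU/h

U_eff = 0.88/23.7 + 0.12/6.59 = 0.03713 + 0.01821 = 0.05534
R_eff = 1/U_eff = 18.07 ft²·°F·h/BTU
Q = 645 × 53.4 / 18.07 = 1906 BTU/h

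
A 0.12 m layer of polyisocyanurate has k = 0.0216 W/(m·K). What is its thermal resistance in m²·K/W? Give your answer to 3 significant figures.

5.56 m²·K/W

R = L/k = 0.12/0.0216 = 5.556 m²·K/W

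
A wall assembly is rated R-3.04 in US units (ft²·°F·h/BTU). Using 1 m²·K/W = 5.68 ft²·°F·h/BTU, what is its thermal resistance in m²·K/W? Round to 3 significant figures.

R_SI = 3.04/5.68 = 0.5352

0.535 m²·K/W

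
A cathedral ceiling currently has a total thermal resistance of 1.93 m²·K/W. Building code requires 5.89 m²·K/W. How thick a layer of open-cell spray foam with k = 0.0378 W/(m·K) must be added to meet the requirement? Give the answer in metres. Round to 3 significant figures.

ΔR = 5.89 − 1.93 = 3.96 m²·K/W
L = ΔR × k = 3.96 × 0.0378 = 0.1497 m

0.150 m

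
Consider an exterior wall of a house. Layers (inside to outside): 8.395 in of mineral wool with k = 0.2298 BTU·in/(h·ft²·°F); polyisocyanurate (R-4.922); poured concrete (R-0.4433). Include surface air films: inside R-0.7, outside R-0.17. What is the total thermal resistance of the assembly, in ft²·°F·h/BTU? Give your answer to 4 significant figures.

42.77 ft²·°F·h/BTU

8.395/0.2298 = 36.532
R_total = 0.7 + 36.532 + 4.922 + 0.4433 + 0.17 = 42.767 ft²·°F·h/BTU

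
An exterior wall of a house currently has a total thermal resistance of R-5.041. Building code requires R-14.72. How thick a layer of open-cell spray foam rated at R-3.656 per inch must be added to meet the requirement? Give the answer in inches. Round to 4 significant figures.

ΔR = 14.72 − 5.041 = 9.679 ft²·°F·h/BTU
L = ΔR / (R/in) = 9.679/3.656 = 2.6474 in

2.647 in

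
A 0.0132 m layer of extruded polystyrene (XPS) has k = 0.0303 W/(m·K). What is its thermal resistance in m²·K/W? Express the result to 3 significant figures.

R = L/k = 0.0132/0.0303 = 0.4356 m²·K/W

0.436 m²·K/W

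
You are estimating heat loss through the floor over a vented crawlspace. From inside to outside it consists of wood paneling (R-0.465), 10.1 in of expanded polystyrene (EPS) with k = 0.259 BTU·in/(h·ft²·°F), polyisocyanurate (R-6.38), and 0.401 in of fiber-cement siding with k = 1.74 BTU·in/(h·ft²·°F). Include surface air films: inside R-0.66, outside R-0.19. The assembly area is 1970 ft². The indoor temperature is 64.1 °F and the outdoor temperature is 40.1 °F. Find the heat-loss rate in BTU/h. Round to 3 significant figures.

1010 BTU/h

10.1/0.259 = 39
0.401/1.74 = 0.2305
R_total = 0.66 + 0.465 + 39 + 6.38 + 0.2305 + 0.19 = 46.92 ft²·°F·h/BTU
Q = A·ΔT/R = 1970 × (64.1 − 40.1) / 46.92 = 1008 BTU/h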